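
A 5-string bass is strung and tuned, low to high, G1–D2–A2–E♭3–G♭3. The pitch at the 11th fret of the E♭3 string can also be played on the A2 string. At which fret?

Fret 11 on E♭3 is MIDI 51 + 11 = 62 (D4). On the A2 string (open MIDI 45), that pitch is 62 − 45 = fret 17.

17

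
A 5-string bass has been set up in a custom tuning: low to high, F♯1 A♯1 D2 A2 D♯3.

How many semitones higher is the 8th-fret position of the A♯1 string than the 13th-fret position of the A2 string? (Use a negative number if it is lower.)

A♯1 at fret 8 → F♯2 (MIDI 42); A2 at fret 13 → A♯3 (MIDI 58).
42 − 58 = -16, so the two pitches are 16 semitones apart.

-16 semitones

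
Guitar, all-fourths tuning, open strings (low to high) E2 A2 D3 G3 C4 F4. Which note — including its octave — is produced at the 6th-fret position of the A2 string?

A2 is MIDI 45. Adding 6 gives 51, which is D#3.
(Equivalently spelled Eb3.)

D#3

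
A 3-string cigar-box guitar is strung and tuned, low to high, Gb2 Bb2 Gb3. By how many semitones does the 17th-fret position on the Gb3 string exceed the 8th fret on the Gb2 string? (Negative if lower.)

Gb3 at fret 17 → B4 (MIDI 71); Gb2 at fret 8 → D3 (MIDI 50).
71 − 50 = 21, so the two pitches are 21 semitones apart.

21 semitones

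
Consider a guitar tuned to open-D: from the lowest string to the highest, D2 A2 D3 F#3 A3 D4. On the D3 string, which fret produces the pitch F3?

3

F3 is 3 semitones above the open D3 (D–D#–E–F), so it sits at fret 3.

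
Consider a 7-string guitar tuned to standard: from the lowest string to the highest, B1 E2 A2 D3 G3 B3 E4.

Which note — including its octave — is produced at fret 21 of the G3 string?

The open G3 string plus 21 semitones: G–G#–A–A#–…–D–D#–E.
The walk passes from B into C 2 times, so the octave number goes from 3 to 5.

E5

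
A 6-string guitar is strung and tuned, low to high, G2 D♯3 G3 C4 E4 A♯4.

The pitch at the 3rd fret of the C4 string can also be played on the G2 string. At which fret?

C4 at fret 3 is C4 + 3 semitones = D♯4.
The open G2 string is 17 semitones below the open C4, so the same pitch on the G2 string lies at fret 3 + 17 = 20.

20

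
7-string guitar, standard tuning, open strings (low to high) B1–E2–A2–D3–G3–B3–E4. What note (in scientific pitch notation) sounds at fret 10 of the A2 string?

G3

Each fret is one semitone, so A2 + 10 = G3.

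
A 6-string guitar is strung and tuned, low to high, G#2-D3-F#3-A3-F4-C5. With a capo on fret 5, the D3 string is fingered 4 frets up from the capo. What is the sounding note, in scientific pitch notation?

The capo raises the open D3 by 5 semitones to G3; fretting 4 more gives D3 + 5 + 4 = D3 + 9 semitones = B3.

B3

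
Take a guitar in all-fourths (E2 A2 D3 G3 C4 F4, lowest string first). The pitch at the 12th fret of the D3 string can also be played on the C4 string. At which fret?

2

Fret 12 on D3 is MIDI 50 + 12 = 62 (D4). On the C4 string (open MIDI 60), that pitch is 62 − 60 = fret 2.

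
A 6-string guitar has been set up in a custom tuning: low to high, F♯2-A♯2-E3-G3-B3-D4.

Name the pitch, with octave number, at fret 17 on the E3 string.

A4

E3 is MIDI 52. Adding 17 gives 69, which is A4.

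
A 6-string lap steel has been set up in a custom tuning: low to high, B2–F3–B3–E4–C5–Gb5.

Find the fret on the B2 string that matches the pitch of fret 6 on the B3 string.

18

B3 at fret 6 is B3 + 6 semitones = F4.
The open B2 string is 12 semitones below the open B3, so the same pitch on the B2 string lies at fret 6 + 12 = 18.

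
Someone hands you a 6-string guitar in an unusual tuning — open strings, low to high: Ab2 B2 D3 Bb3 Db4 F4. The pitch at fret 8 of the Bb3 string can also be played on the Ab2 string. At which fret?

Fret 8 on Bb3 is MIDI 58 + 8 = 66 (Gb4). On the Ab2 string (open MIDI 44), that pitch is 66 − 44 = fret 22.

22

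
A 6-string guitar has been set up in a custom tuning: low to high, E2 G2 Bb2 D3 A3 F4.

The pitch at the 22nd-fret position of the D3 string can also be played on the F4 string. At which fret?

7

Fret 22 on D3 is MIDI 50 + 22 = 72 (C5). On the F4 string (open MIDI 65), that pitch is 72 − 65 = fret 7.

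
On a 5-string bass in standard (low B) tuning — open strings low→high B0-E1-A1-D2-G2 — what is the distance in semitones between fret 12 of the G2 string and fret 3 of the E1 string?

G2 at fret 12 → G3 (MIDI 55); E1 at fret 3 → G1 (MIDI 31).
55 − 31 = 24, so the two pitches are 24 semitones apart, with G3 the higher.

24 semitones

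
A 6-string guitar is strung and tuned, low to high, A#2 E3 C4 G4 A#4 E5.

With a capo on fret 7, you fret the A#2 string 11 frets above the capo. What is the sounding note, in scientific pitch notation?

The capo raises the open A#2 by 7 semitones to F3; fretting 11 more gives A#2 + 7 + 11 = A#2 + 18 semitones = E4.

E4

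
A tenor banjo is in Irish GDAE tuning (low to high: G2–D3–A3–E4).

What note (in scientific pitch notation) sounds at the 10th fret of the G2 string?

Each fret is one semitone, so G2 + 10 = F3.

F3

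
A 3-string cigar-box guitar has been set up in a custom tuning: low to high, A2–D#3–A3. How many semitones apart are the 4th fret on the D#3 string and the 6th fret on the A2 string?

D#3 at fret 4 → G3 (MIDI 55); A2 at fret 6 → D#3 (MIDI 51).
55 − 51 = 4, so the two pitches are 4 semitones apart, with G3 the higher.

4 semitones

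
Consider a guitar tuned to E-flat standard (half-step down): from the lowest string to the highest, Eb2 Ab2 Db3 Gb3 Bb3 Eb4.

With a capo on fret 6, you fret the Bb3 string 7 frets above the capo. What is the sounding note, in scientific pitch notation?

The capo raises the open Bb3 by 6 semitones to E4; fretting 7 more gives Bb3 + 6 + 7 = Bb3 + 13 semitones = B4.

B4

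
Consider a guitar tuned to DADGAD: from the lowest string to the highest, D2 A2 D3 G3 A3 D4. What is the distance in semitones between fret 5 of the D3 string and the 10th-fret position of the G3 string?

D3 at fret 5 → G3 (MIDI 55); G3 at fret 10 → F4 (MIDI 65).
55 − 65 = -10, so the two pitches are 10 semitones apart, with F4 the higher.

10 semitones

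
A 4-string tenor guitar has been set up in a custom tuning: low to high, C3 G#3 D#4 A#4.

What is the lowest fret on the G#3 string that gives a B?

3

From G#3, count semitones up the chromatic scale until reaching B: G#–A–A#–B — 3 steps.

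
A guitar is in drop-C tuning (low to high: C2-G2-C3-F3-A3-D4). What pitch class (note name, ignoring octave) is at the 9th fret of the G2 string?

E

G2 is MIDI 43. Adding 9 gives 52; 52 mod 12 = 4, i.e. E.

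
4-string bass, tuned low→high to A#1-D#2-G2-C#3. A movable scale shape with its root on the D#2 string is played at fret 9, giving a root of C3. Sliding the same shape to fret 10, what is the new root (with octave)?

C#3

Moving from fret 9 to fret 10 shifts the root by 1 semitone.
C3 up 1 semitone is C#3.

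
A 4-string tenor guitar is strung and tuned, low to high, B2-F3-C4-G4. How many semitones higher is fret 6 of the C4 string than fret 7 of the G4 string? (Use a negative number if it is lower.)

C4 at fret 6 → G♭4 (MIDI 66); G4 at fret 7 → D5 (MIDI 74).
66 − 74 = -8, so the two pitches are 8 semitones apart.

-8 semitones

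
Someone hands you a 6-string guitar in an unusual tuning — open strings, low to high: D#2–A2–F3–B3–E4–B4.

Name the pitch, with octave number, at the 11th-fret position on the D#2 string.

D3

The open D#2 string plus 11 semitones: D#–E–F–F#–…–C–C#–D.
The walk passes from B into C once, so the octave number goes from 2 to 3.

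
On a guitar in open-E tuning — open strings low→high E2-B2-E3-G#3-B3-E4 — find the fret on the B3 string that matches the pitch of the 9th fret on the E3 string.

2

Fret 9 on E3 is MIDI 52 + 9 = 61 (C#4). On the B3 string (open MIDI 59), that pitch is 61 − 59 = fret 2.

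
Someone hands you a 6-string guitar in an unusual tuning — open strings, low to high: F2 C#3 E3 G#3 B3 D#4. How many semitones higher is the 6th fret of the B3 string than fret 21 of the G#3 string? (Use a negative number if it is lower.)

-12 semitones

B3 at fret 6 → F4 (MIDI 65); G#3 at fret 21 → F5 (MIDI 77).
65 − 77 = -12, so the two pitches are 12 semitones apart.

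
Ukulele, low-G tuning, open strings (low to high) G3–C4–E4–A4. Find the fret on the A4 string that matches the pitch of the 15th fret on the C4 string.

C4 at fret 15 is C4 + 15 semitones = D#5.
The open A4 string is 9 semitones above the open C4, so the same pitch on the A4 string lies at fret 15 − 9 = 6.

6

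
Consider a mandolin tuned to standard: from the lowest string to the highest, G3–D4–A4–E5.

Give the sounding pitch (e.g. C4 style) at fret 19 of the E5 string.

Each fret is one semitone, so E5 + 19 = B6.

B6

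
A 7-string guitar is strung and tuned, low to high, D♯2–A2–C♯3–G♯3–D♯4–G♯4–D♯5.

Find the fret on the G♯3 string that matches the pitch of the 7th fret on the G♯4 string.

19

Fret 7 on G♯4 is MIDI 68 + 7 = 75 (D♯5). On the G♯3 string (open MIDI 56), that pitch is 75 − 56 = fret 19.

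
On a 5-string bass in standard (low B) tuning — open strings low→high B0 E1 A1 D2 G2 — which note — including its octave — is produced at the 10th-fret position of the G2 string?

F3

G2 is MIDI 43. Adding 10 gives 53, which is F3.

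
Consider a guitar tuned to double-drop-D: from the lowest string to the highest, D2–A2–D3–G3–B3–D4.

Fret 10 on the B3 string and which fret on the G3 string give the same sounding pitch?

Fret 10 on B3 is MIDI 59 + 10 = 69 (A4). On the G3 string (open MIDI 55), that pitch is 69 − 55 = fret 14.

14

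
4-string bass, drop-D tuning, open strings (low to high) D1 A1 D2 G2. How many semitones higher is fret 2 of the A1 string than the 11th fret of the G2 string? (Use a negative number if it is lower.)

A1 at fret 2 → B1 (MIDI 35); G2 at fret 11 → F♯3 (MIDI 54).
35 − 54 = -19, so the two pitches are 19 semitones apart.

-19 semitones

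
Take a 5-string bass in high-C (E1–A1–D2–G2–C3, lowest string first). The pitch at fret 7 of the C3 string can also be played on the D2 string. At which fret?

C3 at fret 7 is C3 + 7 semitones = G3.
The open D2 string is 10 semitones below the open C3, so the same pitch on the D2 string lies at fret 7 + 10 = 17.

17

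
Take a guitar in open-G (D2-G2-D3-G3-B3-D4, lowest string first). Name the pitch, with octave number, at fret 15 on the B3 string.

D5

The open B3 string plus 15 semitones: B–C–C#–D–…–C–C#–D.
The walk passes from B into C 2 times, so the octave number goes from 3 to 5.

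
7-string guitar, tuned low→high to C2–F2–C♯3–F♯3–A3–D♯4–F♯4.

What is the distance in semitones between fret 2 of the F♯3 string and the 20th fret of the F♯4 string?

30 semitones

F♯3 at fret 2 → G♯3 (MIDI 56); F♯4 at fret 20 → D6 (MIDI 86).
56 − 86 = -30, so the two pitches are 30 semitones apart, with D6 the higher.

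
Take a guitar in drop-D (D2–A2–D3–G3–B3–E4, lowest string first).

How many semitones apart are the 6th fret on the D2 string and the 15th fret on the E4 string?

D2 at fret 6 → G#2 (MIDI 44); E4 at fret 15 → G5 (MIDI 79).
44 − 79 = -35, so the two pitches are 35 semitones apart, with G5 the higher.

35 semitones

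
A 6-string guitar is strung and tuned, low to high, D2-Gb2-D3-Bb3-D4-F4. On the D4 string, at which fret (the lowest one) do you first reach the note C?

10

From D4, count semitones up the chromatic scale until reaching C: D–Eb–E–F–…–Bb–B–C — 10 steps.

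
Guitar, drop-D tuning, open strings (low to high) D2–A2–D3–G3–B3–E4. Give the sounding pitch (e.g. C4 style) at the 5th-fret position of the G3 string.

The open G3 string plus 5 semitones: G–G#–A–A#–B–C.
The walk passes from B into C once, so the octave number goes from 3 to 4.

C4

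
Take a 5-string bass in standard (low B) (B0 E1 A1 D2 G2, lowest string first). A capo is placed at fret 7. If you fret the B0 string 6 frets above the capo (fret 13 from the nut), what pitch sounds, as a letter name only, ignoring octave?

C

The capo raises the open B0 by 7 semitones to F#1; fretting 6 more gives B0 + 7 + 6 = B0 + 13 semitones, landing on C.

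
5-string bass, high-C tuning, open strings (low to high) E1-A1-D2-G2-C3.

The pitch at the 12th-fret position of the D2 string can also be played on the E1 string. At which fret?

22

Fret 12 on D2 is MIDI 38 + 12 = 50 (D3). On the E1 string (open MIDI 28), that pitch is 50 − 28 = fret 22.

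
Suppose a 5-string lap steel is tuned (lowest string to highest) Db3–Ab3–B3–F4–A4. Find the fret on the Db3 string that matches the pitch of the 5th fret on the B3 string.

Fret 5 on B3 is MIDI 59 + 5 = 64 (E4). On the Db3 string (open MIDI 49), that pitch is 64 − 49 = fret 15.

15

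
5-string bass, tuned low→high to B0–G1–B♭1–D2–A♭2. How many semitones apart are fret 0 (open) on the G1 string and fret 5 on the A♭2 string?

G1 at fret 0 → G1 (MIDI 31); A♭2 at fret 5 → D♭3 (MIDI 49).
31 − 49 = -18, so the two pitches are 18 semitones apart, with D♭3 the higher.

18 semitones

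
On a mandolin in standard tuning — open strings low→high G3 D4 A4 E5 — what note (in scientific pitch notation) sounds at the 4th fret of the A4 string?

The open A4 string plus 4 semitones: A–A#–B–C–C#.
The walk passes from B into C once, so the octave number goes from 4 to 5.

C#5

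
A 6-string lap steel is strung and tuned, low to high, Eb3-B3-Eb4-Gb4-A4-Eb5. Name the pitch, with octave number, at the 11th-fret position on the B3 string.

B3 is MIDI 59. Adding 11 gives 70, which is Bb4.
(Equivalently spelled A#4.)

Bb4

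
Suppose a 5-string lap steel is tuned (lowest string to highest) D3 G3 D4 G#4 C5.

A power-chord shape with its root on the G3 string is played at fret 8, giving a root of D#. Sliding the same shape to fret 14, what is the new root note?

A

Moving from fret 8 to fret 14 shifts the root by 6 semitones.
D# up 6 semitones is A.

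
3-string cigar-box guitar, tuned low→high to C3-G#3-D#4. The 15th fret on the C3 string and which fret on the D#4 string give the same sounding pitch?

0

C3 at fret 15 is C3 + 15 semitones = D#4.
The open D#4 string is 15 semitones above the open C3, so the same pitch on the D#4 string lies at fret 15 − 15 = 0.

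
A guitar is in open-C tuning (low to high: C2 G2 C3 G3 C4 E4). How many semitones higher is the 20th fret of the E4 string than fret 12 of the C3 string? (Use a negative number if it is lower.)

E4 at fret 20 → C6 (MIDI 84); C3 at fret 12 → C4 (MIDI 60).
84 − 60 = 24, so the two pitches are 24 semitones apart.

24 semitones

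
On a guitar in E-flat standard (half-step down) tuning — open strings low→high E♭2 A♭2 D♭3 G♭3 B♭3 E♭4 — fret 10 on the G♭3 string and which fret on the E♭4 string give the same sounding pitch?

Fret 10 on G♭3 is MIDI 54 + 10 = 64 (E4). On the E♭4 string (open MIDI 63), that pitch is 64 − 63 = fret 1.

1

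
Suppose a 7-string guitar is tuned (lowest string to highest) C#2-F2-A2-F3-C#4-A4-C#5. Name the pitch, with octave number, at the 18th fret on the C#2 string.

C#2 is MIDI 37. Adding 18 gives 55, which is G3.

G3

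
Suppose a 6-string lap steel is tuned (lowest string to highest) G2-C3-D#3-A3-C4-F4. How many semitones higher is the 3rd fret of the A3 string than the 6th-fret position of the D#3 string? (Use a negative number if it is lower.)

3 semitones

A3 at fret 3 → C4 (MIDI 60); D#3 at fret 6 → A3 (MIDI 57).
60 − 57 = 3, so the two pitches are 3 semitones apart.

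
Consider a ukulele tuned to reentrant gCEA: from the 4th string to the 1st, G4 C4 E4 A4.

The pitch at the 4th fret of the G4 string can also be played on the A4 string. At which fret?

2

G4 at fret 4 is G4 + 4 semitones = B4.
The open A4 string is 2 semitones above the open G4, so the same pitch on the A4 string lies at fret 4 − 2 = 2.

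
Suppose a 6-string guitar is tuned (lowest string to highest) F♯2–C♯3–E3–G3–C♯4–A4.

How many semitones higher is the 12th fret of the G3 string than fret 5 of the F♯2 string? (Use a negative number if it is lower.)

G3 at fret 12 → G4 (MIDI 67); F♯2 at fret 5 → B2 (MIDI 47).
67 − 47 = 20, so the two pitches are 20 semitones apart.

20 semitones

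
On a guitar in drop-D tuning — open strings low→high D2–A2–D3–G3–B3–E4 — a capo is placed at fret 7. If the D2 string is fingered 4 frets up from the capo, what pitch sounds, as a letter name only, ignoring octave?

The capo raises the open D2 by 7 semitones to A2; fretting 4 more gives D2 + 7 + 4 = D2 + 11 semitones, landing on C#.
(Also written Db.)

C#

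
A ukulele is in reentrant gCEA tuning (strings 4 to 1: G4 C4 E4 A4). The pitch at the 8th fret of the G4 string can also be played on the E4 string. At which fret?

11

G4 at fret 8 is G4 + 8 semitones = D♯5.
The open E4 string is 3 semitones below the open G4, so the same pitch on the E4 string lies at fret 8 + 3 = 11.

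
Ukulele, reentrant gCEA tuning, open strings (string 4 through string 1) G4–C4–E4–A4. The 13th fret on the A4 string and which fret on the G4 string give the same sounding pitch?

15

A4 at fret 13 is A4 + 13 semitones = A♯5.
The open G4 string is 2 semitones below the open A4, so the same pitch on the G4 string lies at fret 13 + 2 = 15.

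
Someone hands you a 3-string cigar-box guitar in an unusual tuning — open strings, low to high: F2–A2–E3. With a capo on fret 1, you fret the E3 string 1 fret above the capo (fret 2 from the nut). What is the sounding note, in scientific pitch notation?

The capo raises the open E3 by 1 semitone to F3; fretting 1 more gives E3 + 1 + 1 = E3 + 2 semitones = F#3.
(Also written Gb.)

F#3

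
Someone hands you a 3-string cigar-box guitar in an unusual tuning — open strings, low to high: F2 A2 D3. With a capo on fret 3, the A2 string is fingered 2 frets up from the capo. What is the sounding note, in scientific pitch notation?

The capo raises the open A2 by 3 semitones to C3; fretting 2 more gives A2 + 3 + 2 = A2 + 5 semitones = D3.

D3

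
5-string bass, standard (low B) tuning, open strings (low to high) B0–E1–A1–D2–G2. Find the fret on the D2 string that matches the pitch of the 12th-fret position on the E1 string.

2

E1 at fret 12 is E1 + 12 semitones = E2.
The open D2 string is 10 semitones above the open E1, so the same pitch on the D2 string lies at fret 12 − 10 = 2.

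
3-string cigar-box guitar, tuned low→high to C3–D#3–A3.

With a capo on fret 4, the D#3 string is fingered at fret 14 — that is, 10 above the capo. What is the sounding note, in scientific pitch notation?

F4

The capo raises the open D#3 by 4 semitones to G3; fretting 10 more gives D#3 + 4 + 10 = D#3 + 14 semitones = F4.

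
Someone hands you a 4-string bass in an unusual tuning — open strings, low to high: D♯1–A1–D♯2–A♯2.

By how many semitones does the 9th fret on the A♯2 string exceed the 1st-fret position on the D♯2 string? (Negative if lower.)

15 semitones

A♯2 at fret 9 → G3 (MIDI 55); D♯2 at fret 1 → E2 (MIDI 40).
55 − 40 = 15, so the two pitches are 15 semitones apart.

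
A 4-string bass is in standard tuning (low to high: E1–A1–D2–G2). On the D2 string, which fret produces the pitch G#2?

6

G#2 is 6 semitones above the open D2 (D–D#–E–F–F#–G–G#), so it sits at fret 6.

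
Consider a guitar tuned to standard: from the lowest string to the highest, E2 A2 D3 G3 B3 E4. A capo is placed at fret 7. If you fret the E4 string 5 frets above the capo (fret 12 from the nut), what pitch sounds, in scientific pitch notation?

The capo raises the open E4 by 7 semitones to B4; fretting 5 more gives E4 + 7 + 5 = E4 + 12 semitones = E5.

E5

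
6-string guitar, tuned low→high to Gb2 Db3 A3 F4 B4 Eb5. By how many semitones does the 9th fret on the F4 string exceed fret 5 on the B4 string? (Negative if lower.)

-2 semitones

F4 at fret 9 → D5 (MIDI 74); B4 at fret 5 → E5 (MIDI 76).
74 − 76 = -2, so the two pitches are 2 semitones apart.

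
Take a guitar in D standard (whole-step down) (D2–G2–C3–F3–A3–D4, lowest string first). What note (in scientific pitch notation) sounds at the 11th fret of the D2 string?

C♯3

D2 is MIDI 38. Adding 11 gives 49, which is C♯3.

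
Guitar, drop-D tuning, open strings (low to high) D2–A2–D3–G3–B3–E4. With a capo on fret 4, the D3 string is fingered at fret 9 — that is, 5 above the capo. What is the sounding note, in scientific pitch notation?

The capo raises the open D3 by 4 semitones to F#3; fretting 5 more gives D3 + 4 + 5 = D3 + 9 semitones = B3.

B3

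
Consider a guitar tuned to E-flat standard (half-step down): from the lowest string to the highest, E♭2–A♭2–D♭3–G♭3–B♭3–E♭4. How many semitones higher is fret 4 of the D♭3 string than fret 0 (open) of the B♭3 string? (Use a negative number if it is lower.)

D♭3 at fret 4 → F3 (MIDI 53); B♭3 at fret 0 → B♭3 (MIDI 58).
53 − 58 = -5, so the two pitches are 5 semitones apart.

-5 semitones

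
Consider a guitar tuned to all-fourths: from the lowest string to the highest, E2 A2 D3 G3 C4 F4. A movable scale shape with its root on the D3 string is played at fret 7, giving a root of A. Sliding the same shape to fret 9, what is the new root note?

B

Moving from fret 7 to fret 9 shifts the root by 2 semitones.
A up 2 semitones is B.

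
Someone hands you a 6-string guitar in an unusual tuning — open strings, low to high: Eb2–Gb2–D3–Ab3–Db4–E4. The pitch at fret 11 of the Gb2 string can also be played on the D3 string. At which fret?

3

Fret 11 on Gb2 is MIDI 42 + 11 = 53 (F3). On the D3 string (open MIDI 50), that pitch is 53 − 50 = fret 3.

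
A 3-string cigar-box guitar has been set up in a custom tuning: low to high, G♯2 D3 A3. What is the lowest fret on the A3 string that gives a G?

10

From A3, count semitones up the chromatic scale until reaching G: A–A#–B–C–…–F–F#–G — 10 steps.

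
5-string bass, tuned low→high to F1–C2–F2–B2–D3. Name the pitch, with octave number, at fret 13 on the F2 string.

The open F2 string plus 13 semitones: F–F#–G–G#–…–E–F–F#.
The walk passes from B into C once, so the octave number goes from 2 to 3.

F♯3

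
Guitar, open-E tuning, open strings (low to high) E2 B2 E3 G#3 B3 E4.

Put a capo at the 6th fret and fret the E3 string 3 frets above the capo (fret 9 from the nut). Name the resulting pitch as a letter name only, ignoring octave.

C#

The capo raises the open E3 by 6 semitones to A#3; fretting 3 more gives E3 + 6 + 3 = E3 + 9 semitones, landing on C#.
(Also written Db.)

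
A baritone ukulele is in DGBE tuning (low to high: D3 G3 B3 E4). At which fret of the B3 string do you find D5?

15

D5 is 15 semitones above the open B3 (B–C–C#–D–…–C–C#–D), so it sits at fret 15.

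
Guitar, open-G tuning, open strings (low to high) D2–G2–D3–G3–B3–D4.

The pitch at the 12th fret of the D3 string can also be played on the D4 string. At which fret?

D3 at fret 12 is D3 + 12 semitones = D4.
The open D4 string is 12 semitones above the open D3, so the same pitch on the D4 string lies at fret 12 − 12 = 0.

0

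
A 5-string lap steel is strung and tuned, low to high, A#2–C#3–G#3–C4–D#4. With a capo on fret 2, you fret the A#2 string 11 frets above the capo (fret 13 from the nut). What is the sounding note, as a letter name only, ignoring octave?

The capo raises the open A#2 by 2 semitones to C3; fretting 11 more gives A#2 + 2 + 11 = A#2 + 13 semitones, landing on B.

B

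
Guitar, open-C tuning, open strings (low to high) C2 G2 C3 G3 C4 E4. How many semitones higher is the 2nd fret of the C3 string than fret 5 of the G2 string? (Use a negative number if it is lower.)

C3 at fret 2 → D3 (MIDI 50); G2 at fret 5 → C3 (MIDI 48).
50 − 48 = 2, so the two pitches are 2 semitones apart.

2 semitones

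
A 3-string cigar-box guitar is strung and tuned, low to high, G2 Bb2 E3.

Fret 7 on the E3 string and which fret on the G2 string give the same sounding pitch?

E3 at fret 7 is E3 + 7 semitones = B3.
The open G2 string is 9 semitones below the open E3, so the same pitch on the G2 string lies at fret 7 + 9 = 16.

16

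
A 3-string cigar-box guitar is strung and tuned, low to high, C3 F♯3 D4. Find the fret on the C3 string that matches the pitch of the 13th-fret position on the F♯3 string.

19

Fret 13 on F♯3 is MIDI 54 + 13 = 67 (G4). On the C3 string (open MIDI 48), that pitch is 67 − 48 = fret 19.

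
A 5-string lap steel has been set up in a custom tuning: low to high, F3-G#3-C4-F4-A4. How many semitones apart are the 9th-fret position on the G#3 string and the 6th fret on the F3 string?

6 semitones

G#3 at fret 9 → F4 (MIDI 65); F3 at fret 6 → B3 (MIDI 59).
65 − 59 = 6, so the two pitches are 6 semitones apart, with F4 the higher.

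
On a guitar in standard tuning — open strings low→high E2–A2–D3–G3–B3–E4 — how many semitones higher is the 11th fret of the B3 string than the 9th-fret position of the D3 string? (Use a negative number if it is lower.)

B3 at fret 11 → A#4 (MIDI 70); D3 at fret 9 → B3 (MIDI 59).
70 − 59 = 11, so the two pitches are 11 semitones apart.

11 semitones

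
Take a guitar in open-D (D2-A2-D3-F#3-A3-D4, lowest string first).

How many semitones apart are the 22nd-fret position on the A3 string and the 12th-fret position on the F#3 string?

A3 at fret 22 → G5 (MIDI 79); F#3 at fret 12 → F#4 (MIDI 66).
79 − 66 = 13, so the two pitches are 13 semitones apart, with G5 the higher.

13 semitones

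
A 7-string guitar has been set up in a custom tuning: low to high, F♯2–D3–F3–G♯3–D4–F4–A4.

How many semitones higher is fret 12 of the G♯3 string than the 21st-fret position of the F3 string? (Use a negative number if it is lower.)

-6 semitones

G♯3 at fret 12 → G♯4 (MIDI 68); F3 at fret 21 → D5 (MIDI 74).
68 − 74 = -6, so the two pitches are 6 semitones apart.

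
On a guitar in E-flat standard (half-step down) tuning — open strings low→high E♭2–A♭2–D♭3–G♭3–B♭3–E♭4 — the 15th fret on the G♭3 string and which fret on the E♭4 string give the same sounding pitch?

Fret 15 on G♭3 is MIDI 54 + 15 = 69 (A4). On the E♭4 string (open MIDI 63), that pitch is 69 − 63 = fret 6.

6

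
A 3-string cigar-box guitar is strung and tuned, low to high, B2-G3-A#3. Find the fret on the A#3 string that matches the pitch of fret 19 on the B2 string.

8

Fret 19 on B2 is MIDI 47 + 19 = 66 (F#4). On the A#3 string (open MIDI 58), that pitch is 66 − 58 = fret 8.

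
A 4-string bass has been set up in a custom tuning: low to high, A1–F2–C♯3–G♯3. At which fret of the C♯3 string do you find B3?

B3 is 10 semitones above the open C♯3 (C#–D–D#–E–…–A–A#–B), so it sits at fret 10.

10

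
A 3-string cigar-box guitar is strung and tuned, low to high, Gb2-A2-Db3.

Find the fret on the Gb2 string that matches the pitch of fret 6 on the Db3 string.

Db3 at fret 6 is Db3 + 6 semitones = G3.
The open Gb2 string is 7 semitones below the open Db3, so the same pitch on the Gb2 string lies at fret 6 + 7 = 13.

13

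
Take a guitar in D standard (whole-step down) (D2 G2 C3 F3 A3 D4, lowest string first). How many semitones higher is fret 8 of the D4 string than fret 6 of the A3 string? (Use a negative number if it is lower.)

7 semitones

D4 at fret 8 → A#4 (MIDI 70); A3 at fret 6 → D#4 (MIDI 63).
70 − 63 = 7, so the two pitches are 7 semitones apart.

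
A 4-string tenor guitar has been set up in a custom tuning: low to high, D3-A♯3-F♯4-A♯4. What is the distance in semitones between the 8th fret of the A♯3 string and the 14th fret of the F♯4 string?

14 semitones

A♯3 at fret 8 → F♯4 (MIDI 66); F♯4 at fret 14 → G♯5 (MIDI 80).
66 − 80 = -14, so the two pitches are 14 semitones apart, with G♯5 the higher.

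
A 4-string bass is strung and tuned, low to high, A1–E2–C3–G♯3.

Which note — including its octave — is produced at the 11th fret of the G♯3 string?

G♯3 is MIDI 56. Adding 11 gives 67, which is G4.

G4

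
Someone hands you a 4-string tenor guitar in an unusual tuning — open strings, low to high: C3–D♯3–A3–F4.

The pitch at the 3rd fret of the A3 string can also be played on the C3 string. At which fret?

12

Fret 3 on A3 is MIDI 57 + 3 = 60 (C4). On the C3 string (open MIDI 48), that pitch is 60 − 48 = fret 12.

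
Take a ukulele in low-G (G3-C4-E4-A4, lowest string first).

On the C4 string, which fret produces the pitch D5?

14

D5 is 14 semitones above the open C4 (C–C#–D–D#–…–C–C#–D), so it sits at fret 14.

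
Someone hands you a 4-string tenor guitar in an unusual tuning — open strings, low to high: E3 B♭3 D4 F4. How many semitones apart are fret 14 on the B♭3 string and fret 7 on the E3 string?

B♭3 at fret 14 → C5 (MIDI 72); E3 at fret 7 → B3 (MIDI 59).
72 − 59 = 13, so the two pitches are 13 semitones apart, with C5 the higher.

13 semitones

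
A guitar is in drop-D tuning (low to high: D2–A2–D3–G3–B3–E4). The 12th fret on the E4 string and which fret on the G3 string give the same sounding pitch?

E4 at fret 12 is E4 + 12 semitones = E5.
The open G3 string is 9 semitones below the open E4, so the same pitch on the G3 string lies at fret 12 + 9 = 21.

21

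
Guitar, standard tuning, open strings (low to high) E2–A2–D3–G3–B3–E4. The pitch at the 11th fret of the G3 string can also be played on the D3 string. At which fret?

G3 at fret 11 is G3 + 11 semitones = F♯4.
The open D3 string is 5 semitones below the open G3, so the same pitch on the D3 string lies at fret 11 + 5 = 16.

16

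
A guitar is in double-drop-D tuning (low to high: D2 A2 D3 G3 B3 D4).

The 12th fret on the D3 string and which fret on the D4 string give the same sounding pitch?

D3 at fret 12 is D3 + 12 semitones = D4.
The open D4 string is 12 semitones above the open D3, so the same pitch on the D4 string lies at fret 12 − 12 = 0.

0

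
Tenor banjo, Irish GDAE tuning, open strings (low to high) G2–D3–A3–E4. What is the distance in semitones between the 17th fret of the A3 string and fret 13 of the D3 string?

A3 at fret 17 → D5 (MIDI 74); D3 at fret 13 → D#4 (MIDI 63).
74 − 63 = 11, so the two pitches are 11 semitones apart, with D5 the higher.

11 semitones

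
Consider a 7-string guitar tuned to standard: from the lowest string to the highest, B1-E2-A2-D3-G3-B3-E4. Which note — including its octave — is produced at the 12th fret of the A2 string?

A3

A2 is MIDI 45. Adding 12 gives 57, which is A3.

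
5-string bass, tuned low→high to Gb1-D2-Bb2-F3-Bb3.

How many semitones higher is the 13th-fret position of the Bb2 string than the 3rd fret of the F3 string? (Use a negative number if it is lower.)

Bb2 at fret 13 → B3 (MIDI 59); F3 at fret 3 → Ab3 (MIDI 56).
59 − 56 = 3, so the two pitches are 3 semitones apart.

3 semitones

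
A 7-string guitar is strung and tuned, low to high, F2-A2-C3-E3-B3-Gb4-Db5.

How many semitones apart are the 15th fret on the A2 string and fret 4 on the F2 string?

A2 at fret 15 → C4 (MIDI 60); F2 at fret 4 → A2 (MIDI 45).
60 − 45 = 15, so the two pitches are 15 semitones apart, with C4 the higher.

15 semitones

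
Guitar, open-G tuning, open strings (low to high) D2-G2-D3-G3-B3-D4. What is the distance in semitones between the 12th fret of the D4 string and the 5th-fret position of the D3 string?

19 semitones

D4 at fret 12 → D5 (MIDI 74); D3 at fret 5 → G3 (MIDI 55).
74 − 55 = 19, so the two pitches are 19 semitones apart, with D5 the higher.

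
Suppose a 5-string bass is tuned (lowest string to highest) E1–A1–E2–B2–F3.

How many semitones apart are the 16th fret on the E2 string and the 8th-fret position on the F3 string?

E2 at fret 16 → Ab3 (MIDI 56); F3 at fret 8 → Db4 (MIDI 61).
56 − 61 = -5, so the two pitches are 5 semitones apart, with Db4 the higher.

5 semitones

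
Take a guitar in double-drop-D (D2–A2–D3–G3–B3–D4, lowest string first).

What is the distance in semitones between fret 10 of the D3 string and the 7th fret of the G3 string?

D3 at fret 10 → C4 (MIDI 60); G3 at fret 7 → D4 (MIDI 62).
60 − 62 = -2, so the two pitches are 2 semitones apart, with D4 the higher.

2 semitones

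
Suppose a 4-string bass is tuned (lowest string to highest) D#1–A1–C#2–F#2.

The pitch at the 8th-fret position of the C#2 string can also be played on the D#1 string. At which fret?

18

C#2 at fret 8 is C#2 + 8 semitones = A2.
The open D#1 string is 10 semitones below the open C#2, so the same pitch on the D#1 string lies at fret 8 + 10 = 18.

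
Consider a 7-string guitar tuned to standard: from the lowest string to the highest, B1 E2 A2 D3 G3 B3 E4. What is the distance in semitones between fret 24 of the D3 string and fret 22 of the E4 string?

D3 at fret 24 → D5 (MIDI 74); E4 at fret 22 → D6 (MIDI 86).
74 − 86 = -12, so the two pitches are 12 semitones apart, with D6 the higher.

12 semitones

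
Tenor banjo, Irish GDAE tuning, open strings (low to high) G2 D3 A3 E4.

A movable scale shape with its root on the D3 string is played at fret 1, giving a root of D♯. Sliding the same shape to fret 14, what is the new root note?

E

Moving from fret 1 to fret 14 shifts the root by 13 semitones.
D♯ up 13 semitones is E.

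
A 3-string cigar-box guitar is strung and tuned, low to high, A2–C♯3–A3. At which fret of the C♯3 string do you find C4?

11

C4 is 11 semitones above the open C♯3 (C#–D–D#–E–…–A#–B–C), so it sits at fret 11.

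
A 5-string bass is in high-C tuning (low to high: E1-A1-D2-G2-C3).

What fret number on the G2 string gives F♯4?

23

F♯4 is 23 semitones above the open G2 (G–G#–A–A#–…–E–F–F#), so it sits at fret 23.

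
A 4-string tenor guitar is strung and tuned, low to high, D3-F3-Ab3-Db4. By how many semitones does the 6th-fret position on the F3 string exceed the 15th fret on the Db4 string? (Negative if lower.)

F3 at fret 6 → B3 (MIDI 59); Db4 at fret 15 → E5 (MIDI 76).
59 − 76 = -17, so the two pitches are 17 semitones apart.

-17 semitones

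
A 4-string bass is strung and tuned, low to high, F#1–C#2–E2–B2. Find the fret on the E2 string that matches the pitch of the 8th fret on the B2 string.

B2 at fret 8 is B2 + 8 semitones = G3.
The open E2 string is 7 semitones below the open B2, so the same pitch on the E2 string lies at fret 8 + 7 = 15.

15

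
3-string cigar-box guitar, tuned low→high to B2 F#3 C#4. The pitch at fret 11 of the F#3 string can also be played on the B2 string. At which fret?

18

Fret 11 on F#3 is MIDI 54 + 11 = 65 (F4). On the B2 string (open MIDI 47), that pitch is 65 − 47 = fret 18.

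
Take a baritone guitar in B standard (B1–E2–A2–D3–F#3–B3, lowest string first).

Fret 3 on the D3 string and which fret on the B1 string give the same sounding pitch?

D3 at fret 3 is D3 + 3 semitones = F3.
The open B1 string is 15 semitones below the open D3, so the same pitch on the B1 string lies at fret 3 + 15 = 18.

18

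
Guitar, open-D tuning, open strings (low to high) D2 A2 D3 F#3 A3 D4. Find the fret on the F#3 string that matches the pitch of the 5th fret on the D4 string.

Fret 5 on D4 is MIDI 62 + 5 = 67 (G4). On the F#3 string (open MIDI 54), that pitch is 67 − 54 = fret 13.

13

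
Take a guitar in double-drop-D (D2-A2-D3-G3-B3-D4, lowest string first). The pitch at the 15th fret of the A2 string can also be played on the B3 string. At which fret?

A2 at fret 15 is A2 + 15 semitones = C4.
The open B3 string is 14 semitones above the open A2, so the same pitch on the B3 string lies at fret 15 − 14 = 1.

1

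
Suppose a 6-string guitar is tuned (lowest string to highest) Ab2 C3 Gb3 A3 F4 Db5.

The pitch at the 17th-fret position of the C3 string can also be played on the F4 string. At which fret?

Fret 17 on C3 is MIDI 48 + 17 = 65 (F4). On the F4 string (open MIDI 65), that pitch is 65 − 65 = fret 0.

0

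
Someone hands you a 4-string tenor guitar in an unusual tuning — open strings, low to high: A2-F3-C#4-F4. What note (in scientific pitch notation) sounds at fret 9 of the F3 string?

F3 is MIDI 53. Adding 9 gives 62, which is D4.

D4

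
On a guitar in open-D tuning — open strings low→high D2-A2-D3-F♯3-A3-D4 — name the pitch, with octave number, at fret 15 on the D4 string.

The open D4 string plus 15 semitones: D–D#–E–F–…–D#–E–F.
The walk passes from B into C once, so the octave number goes from 4 to 5.

F5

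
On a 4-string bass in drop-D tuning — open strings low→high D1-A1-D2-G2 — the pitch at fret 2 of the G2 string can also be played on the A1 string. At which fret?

G2 at fret 2 is G2 + 2 semitones = A2.
The open A1 string is 10 semitones below the open G2, so the same pitch on the A1 string lies at fret 2 + 10 = 12.

12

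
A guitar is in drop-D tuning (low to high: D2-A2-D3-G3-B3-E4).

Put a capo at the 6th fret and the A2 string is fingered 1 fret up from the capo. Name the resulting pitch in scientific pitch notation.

E3

The capo raises the open A2 by 6 semitones to D#3; fretting 1 more gives A2 + 6 + 1 = A2 + 7 semitones = E3.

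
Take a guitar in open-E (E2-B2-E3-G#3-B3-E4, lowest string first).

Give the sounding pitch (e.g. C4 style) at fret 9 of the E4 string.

Each fret is one semitone, so E4 + 9 = C#5.
(Equivalently spelled Db5.)

C#5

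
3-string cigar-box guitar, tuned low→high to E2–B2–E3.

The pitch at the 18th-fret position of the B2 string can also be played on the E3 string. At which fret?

B2 at fret 18 is B2 + 18 semitones = F4.
The open E3 string is 5 semitones above the open B2, so the same pitch on the E3 string lies at fret 18 − 5 = 13.

13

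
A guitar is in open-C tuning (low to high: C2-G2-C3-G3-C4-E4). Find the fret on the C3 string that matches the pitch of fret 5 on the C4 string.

C4 at fret 5 is C4 + 5 semitones = F4.
The open C3 string is 12 semitones below the open C4, so the same pitch on the C3 string lies at fret 5 + 12 = 17.

17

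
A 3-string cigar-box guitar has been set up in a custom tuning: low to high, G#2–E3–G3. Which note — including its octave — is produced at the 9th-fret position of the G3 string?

G3 is MIDI 55. Adding 9 gives 64, which is E4.

E4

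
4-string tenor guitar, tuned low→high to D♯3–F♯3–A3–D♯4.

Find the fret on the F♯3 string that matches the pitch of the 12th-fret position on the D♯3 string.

9

Fret 12 on D♯3 is MIDI 51 + 12 = 63 (D♯4). On the F♯3 string (open MIDI 54), that pitch is 63 − 54 = fret 9.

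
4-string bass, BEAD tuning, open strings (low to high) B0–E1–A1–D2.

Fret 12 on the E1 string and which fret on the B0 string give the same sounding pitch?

17

E1 at fret 12 is E1 + 12 semitones = E2.
The open B0 string is 5 semitones below the open E1, so the same pitch on the B0 string lies at fret 12 + 5 = 17.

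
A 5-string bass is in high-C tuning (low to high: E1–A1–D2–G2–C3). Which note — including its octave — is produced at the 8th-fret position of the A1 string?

F2

A1 is MIDI 33. Adding 8 gives 41, which is F2.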